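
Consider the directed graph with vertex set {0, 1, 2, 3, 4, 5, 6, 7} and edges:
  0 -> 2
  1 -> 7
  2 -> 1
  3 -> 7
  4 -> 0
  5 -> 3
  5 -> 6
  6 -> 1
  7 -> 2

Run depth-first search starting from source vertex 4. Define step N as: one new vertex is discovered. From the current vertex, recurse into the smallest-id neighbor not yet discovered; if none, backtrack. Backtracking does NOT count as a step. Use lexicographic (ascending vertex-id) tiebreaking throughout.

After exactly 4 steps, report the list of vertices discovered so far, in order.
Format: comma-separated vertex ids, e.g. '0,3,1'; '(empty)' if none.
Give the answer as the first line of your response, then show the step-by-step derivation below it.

4,0,2,1

step 1: discover 4; path=4; order=4
step 2: discover 0; path=4>0; order=4,0
step 3: discover 2; path=4>0>2; order=4,0,2
step 4: discover 1; path=4>0>2>1; order=4,0,2,1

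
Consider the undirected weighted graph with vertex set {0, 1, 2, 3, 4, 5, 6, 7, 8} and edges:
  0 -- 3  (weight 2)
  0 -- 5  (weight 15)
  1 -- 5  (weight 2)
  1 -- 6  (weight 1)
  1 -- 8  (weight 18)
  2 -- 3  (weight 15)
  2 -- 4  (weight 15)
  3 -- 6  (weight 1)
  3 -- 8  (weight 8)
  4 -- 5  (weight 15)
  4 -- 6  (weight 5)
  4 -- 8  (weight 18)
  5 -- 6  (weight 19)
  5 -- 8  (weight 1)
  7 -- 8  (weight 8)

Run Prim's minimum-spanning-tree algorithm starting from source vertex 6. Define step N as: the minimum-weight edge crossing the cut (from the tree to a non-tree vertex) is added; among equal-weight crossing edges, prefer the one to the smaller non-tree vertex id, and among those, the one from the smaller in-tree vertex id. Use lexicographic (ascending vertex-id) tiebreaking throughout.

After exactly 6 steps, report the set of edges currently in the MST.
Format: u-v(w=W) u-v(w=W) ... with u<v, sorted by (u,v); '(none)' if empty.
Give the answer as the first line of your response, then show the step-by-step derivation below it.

0-3(w=2) 1-5(w=2) 1-6(w=1) 3-6(w=1) 4-6(w=5) 5-8(w=1)

step 1: add edge 1-6 (w=1); MST = {1-6(w=1)}
step 2: add edge 3-6 (w=1); MST = {1-6(w=1) 3-6(w=1)}
step 3: add edge 0-3 (w=2); MST = {0-3(w=2) 1-6(w=1) 3-6(w=1)}
step 4: add edge 1-5 (w=2); MST = {0-3(w=2) 1-5(w=2) 1-6(w=1) 3-6(w=1)}
step 5: add edge 5-8 (w=1); MST = {0-3(w=2) 1-5(w=2) 1-6(w=1) 3-6(w=1) 5-8(w=1)}
step 6: add edge 4-6 (w=5); MST = {0-3(w=2) 1-5(w=2) 1-6(w=1) 3-6(w=1) 4-6(w=5) 5-8(w=1)}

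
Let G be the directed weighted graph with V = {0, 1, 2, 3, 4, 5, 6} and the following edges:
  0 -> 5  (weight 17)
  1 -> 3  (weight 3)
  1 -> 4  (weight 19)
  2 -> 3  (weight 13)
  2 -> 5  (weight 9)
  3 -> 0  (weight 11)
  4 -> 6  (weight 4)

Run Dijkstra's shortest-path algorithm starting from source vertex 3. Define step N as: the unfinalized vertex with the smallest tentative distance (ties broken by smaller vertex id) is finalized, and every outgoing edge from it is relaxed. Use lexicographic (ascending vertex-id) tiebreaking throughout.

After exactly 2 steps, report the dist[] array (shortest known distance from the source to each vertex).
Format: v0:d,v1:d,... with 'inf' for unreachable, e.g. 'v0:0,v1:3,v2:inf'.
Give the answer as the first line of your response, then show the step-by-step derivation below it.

v0:11,v1:inf,v2:inf,v3:0,v4:inf,v5:28,v6:inf

step 1: dist = v0:11,v1:inf,v2:inf,v3:0,v4:inf,v5:inf,v6:inf
step 2: dist = v0:11,v1:inf,v2:inf,v3:0,v4:inf,v5:28,v6:inf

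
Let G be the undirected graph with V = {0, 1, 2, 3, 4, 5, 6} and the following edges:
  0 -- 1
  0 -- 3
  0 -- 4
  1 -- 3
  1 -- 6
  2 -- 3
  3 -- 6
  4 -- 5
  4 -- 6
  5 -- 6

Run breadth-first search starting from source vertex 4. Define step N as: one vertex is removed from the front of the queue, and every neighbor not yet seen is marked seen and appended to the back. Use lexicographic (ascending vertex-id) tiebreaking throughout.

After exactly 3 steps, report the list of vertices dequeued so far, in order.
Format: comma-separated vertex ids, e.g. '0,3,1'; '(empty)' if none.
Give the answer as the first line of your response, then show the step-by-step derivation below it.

4,0,5

step 1: dequeue 4; queue=[0,5,6]; order=4
step 2: dequeue 0; queue=[5,6,1,3]; order=4,0
step 3: dequeue 5; queue=[6,1,3]; order=4,0,5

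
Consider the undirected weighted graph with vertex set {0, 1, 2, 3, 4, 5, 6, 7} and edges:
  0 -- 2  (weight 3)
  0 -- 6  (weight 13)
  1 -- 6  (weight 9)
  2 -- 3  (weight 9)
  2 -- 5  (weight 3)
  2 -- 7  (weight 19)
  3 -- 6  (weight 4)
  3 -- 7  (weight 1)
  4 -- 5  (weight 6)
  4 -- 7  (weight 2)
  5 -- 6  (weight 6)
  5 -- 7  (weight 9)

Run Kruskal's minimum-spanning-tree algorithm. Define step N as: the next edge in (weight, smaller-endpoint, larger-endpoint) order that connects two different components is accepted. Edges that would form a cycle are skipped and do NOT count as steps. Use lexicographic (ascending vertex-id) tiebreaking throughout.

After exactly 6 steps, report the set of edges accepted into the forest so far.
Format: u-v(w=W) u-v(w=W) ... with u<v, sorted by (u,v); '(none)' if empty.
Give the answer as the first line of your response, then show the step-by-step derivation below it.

0-2(w=3) 2-5(w=3) 3-6(w=4) 3-7(w=1) 4-5(w=6) 4-7(w=2)

step 1: add edge 3-7 (w=1); MST = {3-7(w=1)}
step 2: add edge 4-7 (w=2); MST = {3-7(w=1) 4-7(w=2)}
step 3: add edge 0-2 (w=3); MST = {0-2(w=3) 3-7(w=1) 4-7(w=2)}
step 4: add edge 2-5 (w=3); MST = {0-2(w=3) 2-5(w=3) 3-7(w=1) 4-7(w=2)}
step 5: add edge 3-6 (w=4); MST = {0-2(w=3) 2-5(w=3) 3-6(w=4) 3-7(w=1) 4-7(w=2)}
step 6: add edge 4-5 (w=6); MST = {0-2(w=3) 2-5(w=3) 3-6(w=4) 3-7(w=1) 4-5(w=6) 4-7(w=2)}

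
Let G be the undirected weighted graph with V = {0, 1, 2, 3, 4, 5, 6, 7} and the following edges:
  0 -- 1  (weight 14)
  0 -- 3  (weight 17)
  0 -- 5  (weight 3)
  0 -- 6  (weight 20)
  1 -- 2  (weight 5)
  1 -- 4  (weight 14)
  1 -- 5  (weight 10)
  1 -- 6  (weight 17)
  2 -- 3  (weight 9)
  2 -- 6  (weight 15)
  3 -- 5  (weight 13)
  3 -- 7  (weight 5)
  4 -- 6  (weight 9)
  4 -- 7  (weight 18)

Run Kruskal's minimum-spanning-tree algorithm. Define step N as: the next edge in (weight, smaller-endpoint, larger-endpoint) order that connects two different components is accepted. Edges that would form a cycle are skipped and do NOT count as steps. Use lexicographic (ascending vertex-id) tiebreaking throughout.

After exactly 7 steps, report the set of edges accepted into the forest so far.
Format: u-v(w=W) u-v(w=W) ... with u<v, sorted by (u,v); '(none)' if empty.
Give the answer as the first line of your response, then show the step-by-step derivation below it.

0-5(w=3) 1-2(w=5) 1-4(w=14) 1-5(w=10) 2-3(w=9) 3-7(w=5) 4-6(w=9)

step 1: add edge 0-5 (w=3); MST = {0-5(w=3)}
step 2: add edge 1-2 (w=5); MST = {0-5(w=3) 1-2(w=5)}
step 3: add edge 3-7 (w=5); MST = {0-5(w=3) 1-2(w=5) 3-7(w=5)}
step 4: add edge 2-3 (w=9); MST = {0-5(w=3) 1-2(w=5) 2-3(w=9) 3-7(w=5)}
step 5: add edge 4-6 (w=9); MST = {0-5(w=3) 1-2(w=5) 2-3(w=9) 3-7(w=5) 4-6(w=9)}
step 6: add edge 1-5 (w=10); MST = {0-5(w=3) 1-2(w=5) 1-5(w=10) 2-3(w=9) 3-7(w=5) 4-6(w=9)}
step 7: add edge 1-4 (w=14); MST = {0-5(w=3) 1-2(w=5) 1-4(w=14) 1-5(w=10) 2-3(w=9) 3-7(w=5) 4-6(w=9)}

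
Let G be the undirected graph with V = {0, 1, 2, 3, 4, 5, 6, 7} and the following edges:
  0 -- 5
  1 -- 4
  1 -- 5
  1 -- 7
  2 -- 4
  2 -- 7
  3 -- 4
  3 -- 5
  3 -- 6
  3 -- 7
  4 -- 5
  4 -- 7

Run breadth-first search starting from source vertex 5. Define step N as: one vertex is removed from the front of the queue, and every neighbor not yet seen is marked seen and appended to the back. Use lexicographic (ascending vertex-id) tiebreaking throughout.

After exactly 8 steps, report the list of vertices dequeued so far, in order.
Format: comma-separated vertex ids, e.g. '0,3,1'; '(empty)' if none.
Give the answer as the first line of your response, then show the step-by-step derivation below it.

5,0,1,3,4,7,6,2

step 1: dequeue 5; queue=[0,1,3,4]; order=5
step 2: dequeue 0; queue=[1,3,4]; order=5,0
step 3: dequeue 1; queue=[3,4,7]; order=5,0,1
step 4: dequeue 3; queue=[4,7,6]; order=5,0,1,3
step 5: dequeue 4; queue=[7,6,2]; order=5,0,1,3,4
step 6: dequeue 7; queue=[6,2]; order=5,0,1,3,4,7
step 7: dequeue 6; queue=[2]; order=5,0,1,3,4,7,6
step 8: dequeue 2; queue=[(empty)]; order=5,0,1,3,4,7,6,2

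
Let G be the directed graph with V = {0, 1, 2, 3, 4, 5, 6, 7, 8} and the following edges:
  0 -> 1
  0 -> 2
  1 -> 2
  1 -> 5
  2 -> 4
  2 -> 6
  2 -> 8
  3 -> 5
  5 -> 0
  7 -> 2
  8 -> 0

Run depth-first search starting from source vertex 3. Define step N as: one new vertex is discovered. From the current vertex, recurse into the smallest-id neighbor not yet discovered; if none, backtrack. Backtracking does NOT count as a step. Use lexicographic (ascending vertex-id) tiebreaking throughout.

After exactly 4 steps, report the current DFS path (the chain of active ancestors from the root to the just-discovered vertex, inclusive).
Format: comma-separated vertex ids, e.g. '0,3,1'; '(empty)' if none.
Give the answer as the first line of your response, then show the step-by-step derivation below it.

3,5,0,1

step 1: discover 3; path=3; order=3
step 2: discover 5; path=3>5; order=3,5
step 3: discover 0; path=3>5>0; order=3,5,0
step 4: discover 1; path=3>5>0>1; order=3,5,0,1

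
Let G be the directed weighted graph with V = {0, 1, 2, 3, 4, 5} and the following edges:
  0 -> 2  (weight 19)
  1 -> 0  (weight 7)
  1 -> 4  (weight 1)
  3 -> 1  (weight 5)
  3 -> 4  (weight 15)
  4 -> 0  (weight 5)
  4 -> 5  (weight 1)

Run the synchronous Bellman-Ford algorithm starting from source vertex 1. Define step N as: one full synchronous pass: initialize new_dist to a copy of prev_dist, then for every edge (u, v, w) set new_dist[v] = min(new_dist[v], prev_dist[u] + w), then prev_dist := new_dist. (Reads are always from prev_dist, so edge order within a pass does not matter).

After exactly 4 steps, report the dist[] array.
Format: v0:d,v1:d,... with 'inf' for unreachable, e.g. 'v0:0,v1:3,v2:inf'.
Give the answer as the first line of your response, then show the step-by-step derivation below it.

v0:6,v1:0,v2:25,v3:inf,v4:1,v5:2

step 1: dist = v0:7,v1:0,v2:inf,v3:inf,v4:1,v5:inf
step 2: dist = v0:6,v1:0,v2:26,v3:inf,v4:1,v5:2
step 3: dist = v0:6,v1:0,v2:25,v3:inf,v4:1,v5:2
step 4: dist = v0:6,v1:0,v2:25,v3:inf,v4:1,v5:2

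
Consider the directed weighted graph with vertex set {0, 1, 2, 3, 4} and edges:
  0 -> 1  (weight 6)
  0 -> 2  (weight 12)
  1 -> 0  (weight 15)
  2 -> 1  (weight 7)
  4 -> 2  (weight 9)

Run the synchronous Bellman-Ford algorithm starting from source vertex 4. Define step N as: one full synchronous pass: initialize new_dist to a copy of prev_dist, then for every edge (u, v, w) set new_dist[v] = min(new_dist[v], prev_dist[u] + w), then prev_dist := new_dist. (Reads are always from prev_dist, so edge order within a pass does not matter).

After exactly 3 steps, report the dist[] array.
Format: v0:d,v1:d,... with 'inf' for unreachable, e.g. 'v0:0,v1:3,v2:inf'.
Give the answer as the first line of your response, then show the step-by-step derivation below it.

v0:31,v1:16,v2:9,v3:inf,v4:0

step 1: dist = v0:inf,v1:inf,v2:9,v3:inf,v4:0
step 2: dist = v0:inf,v1:16,v2:9,v3:inf,v4:0
step 3: dist = v0:31,v1:16,v2:9,v3:inf,v4:0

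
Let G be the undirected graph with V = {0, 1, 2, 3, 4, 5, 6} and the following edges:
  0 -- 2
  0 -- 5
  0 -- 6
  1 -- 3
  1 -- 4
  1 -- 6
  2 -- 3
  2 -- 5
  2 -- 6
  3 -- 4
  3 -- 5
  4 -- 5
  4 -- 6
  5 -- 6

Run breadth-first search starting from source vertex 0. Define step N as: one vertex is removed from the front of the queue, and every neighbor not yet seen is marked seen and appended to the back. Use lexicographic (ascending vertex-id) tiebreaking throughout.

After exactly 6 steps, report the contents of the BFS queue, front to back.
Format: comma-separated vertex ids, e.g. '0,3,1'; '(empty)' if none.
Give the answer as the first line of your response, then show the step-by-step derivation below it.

1

step 1: dequeue 0; queue=[2,5,6]; order=0
step 2: dequeue 2; queue=[5,6,3]; order=0,2
step 3: dequeue 5; queue=[6,3,4]; order=0,2,5
step 4: dequeue 6; queue=[3,4,1]; order=0,2,5,6
step 5: dequeue 3; queue=[4,1]; order=0,2,5,6,3
step 6: dequeue 4; queue=[1]; order=0,2,5,6,3,4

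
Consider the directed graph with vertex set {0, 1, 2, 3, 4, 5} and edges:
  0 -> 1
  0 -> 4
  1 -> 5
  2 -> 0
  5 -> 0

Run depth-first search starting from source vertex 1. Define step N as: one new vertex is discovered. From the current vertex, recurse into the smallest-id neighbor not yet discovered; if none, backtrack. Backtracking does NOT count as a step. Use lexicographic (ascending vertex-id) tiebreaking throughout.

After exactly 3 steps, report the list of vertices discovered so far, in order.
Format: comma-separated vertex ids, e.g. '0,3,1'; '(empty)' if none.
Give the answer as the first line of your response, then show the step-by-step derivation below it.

1,5,0

step 1: discover 1; path=1; order=1
step 2: discover 5; path=1>5; order=1,5
step 3: discover 0; path=1>5>0; order=1,5,0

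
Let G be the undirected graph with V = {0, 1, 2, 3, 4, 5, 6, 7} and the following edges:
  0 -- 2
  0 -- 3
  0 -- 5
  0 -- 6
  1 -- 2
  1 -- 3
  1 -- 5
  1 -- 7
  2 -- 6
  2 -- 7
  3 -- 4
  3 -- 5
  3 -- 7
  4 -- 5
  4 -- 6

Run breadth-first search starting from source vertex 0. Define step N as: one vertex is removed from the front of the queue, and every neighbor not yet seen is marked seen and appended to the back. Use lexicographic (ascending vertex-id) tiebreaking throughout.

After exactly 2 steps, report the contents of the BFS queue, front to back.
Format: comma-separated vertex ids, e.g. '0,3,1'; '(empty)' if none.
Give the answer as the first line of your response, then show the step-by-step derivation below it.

3,5,6,1,7

step 1: dequeue 0; queue=[2,3,5,6]; order=0
step 2: dequeue 2; queue=[3,5,6,1,7]; order=0,2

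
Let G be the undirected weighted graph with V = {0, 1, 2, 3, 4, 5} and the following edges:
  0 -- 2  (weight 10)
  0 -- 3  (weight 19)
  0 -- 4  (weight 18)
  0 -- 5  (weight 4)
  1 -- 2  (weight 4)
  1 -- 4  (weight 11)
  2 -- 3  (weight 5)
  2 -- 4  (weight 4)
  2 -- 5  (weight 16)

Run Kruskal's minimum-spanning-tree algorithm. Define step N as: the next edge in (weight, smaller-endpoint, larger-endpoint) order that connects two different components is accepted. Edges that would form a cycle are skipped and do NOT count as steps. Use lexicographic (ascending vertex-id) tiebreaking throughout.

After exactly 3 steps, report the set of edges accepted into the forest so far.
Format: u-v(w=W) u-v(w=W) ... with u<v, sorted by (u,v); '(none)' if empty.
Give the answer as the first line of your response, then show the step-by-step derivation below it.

0-5(w=4) 1-2(w=4) 2-4(w=4)

step 1: add edge 0-5 (w=4); MST = {0-5(w=4)}
step 2: add edge 1-2 (w=4); MST = {0-5(w=4) 1-2(w=4)}
step 3: add edge 2-4 (w=4); MST = {0-5(w=4) 1-2(w=4) 2-4(w=4)}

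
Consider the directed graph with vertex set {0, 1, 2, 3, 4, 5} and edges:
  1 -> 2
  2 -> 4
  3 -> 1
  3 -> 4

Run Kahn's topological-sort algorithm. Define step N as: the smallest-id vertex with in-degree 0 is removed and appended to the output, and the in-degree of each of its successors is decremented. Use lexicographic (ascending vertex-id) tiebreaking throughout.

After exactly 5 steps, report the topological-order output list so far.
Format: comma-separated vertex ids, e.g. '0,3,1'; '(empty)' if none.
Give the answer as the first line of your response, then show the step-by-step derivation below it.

0,3,1,2,4

step 1: output 0; order=[0]; indeg=(0,1,1,0,2,0)
step 2: output 3; order=[0,3]; indeg=(0,0,1,0,1,0)
step 3: output 1; order=[0,3,1]; indeg=(0,0,0,0,1,0)
step 4: output 2; order=[0,3,1,2]; indeg=(0,0,0,0,0,0)
step 5: output 4; order=[0,3,1,2,4]; indeg=(0,0,0,0,0,0)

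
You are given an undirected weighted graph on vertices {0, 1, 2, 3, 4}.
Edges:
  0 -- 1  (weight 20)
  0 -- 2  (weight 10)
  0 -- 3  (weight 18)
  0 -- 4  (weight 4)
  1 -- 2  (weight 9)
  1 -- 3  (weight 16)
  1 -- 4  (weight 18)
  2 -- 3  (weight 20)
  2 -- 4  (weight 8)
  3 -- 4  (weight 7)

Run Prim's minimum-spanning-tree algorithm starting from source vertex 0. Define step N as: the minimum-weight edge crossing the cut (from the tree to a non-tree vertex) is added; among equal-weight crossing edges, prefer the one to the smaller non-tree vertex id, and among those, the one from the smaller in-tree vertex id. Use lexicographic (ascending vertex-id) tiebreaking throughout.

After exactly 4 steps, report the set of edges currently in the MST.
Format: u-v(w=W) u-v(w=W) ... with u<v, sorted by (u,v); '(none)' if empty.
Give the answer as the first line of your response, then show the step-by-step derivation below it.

0-4(w=4) 1-2(w=9) 2-4(w=8) 3-4(w=7)

step 1: add edge 0-4 (w=4); MST = {0-4(w=4)}
step 2: add edge 3-4 (w=7); MST = {0-4(w=4) 3-4(w=7)}
step 3: add edge 2-4 (w=8); MST = {0-4(w=4) 2-4(w=8) 3-4(w=7)}
step 4: add edge 1-2 (w=9); MST = {0-4(w=4) 1-2(w=9) 2-4(w=8) 3-4(w=7)}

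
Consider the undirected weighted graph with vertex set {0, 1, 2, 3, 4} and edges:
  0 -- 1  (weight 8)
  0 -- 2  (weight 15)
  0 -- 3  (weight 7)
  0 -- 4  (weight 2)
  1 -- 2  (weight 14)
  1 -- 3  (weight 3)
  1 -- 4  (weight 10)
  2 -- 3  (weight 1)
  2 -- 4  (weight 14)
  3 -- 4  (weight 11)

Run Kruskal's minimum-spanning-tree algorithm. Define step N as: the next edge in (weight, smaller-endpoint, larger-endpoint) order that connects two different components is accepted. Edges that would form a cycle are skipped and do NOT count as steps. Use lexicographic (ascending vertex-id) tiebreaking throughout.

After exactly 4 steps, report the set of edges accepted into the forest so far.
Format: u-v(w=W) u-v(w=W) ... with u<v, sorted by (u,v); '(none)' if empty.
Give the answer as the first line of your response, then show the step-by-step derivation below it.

0-3(w=7) 0-4(w=2) 1-3(w=3) 2-3(w=1)

step 1: add edge 2-3 (w=1); MST = {2-3(w=1)}
step 2: add edge 0-4 (w=2); MST = {0-4(w=2) 2-3(w=1)}
step 3: add edge 1-3 (w=3); MST = {0-4(w=2) 1-3(w=3) 2-3(w=1)}
step 4: add edge 0-3 (w=7); MST = {0-3(w=7) 0-4(w=2) 1-3(w=3) 2-3(w=1)}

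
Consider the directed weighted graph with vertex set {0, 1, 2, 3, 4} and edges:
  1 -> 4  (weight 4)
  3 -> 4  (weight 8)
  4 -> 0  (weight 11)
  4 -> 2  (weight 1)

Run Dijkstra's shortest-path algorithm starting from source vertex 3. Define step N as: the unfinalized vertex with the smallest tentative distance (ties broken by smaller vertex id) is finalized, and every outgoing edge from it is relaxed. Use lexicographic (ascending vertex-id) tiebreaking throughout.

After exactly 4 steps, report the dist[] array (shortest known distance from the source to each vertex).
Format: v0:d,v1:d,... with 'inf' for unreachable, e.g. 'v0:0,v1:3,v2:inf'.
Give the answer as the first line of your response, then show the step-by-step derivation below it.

v0:19,v1:inf,v2:9,v3:0,v4:8

step 1: dist = v0:inf,v1:inf,v2:inf,v3:0,v4:8
step 2: dist = v0:19,v1:inf,v2:9,v3:0,v4:8
step 3: dist = v0:19,v1:inf,v2:9,v3:0,v4:8
step 4: dist = v0:19,v1:inf,v2:9,v3:0,v4:8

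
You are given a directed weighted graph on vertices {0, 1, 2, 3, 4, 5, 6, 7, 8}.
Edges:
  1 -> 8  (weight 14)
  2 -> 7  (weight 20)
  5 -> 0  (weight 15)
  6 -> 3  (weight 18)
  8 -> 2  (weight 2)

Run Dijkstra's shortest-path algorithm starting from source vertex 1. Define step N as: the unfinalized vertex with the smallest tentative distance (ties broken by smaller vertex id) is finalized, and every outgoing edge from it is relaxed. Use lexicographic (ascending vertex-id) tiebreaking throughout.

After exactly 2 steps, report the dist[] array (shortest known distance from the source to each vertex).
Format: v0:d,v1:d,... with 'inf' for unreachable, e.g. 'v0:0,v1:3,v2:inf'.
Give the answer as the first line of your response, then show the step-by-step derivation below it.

v0:inf,v1:0,v2:16,v3:inf,v4:inf,v5:inf,v6:inf,v7:inf,v8:14

step 1: dist = v0:inf,v1:0,v2:inf,v3:inf,v4:inf,v5:inf,v6:inf,v7:inf,v8:14
step 2: dist = v0:inf,v1:0,v2:16,v3:inf,v4:inf,v5:inf,v6:inf,v7:inf,v8:14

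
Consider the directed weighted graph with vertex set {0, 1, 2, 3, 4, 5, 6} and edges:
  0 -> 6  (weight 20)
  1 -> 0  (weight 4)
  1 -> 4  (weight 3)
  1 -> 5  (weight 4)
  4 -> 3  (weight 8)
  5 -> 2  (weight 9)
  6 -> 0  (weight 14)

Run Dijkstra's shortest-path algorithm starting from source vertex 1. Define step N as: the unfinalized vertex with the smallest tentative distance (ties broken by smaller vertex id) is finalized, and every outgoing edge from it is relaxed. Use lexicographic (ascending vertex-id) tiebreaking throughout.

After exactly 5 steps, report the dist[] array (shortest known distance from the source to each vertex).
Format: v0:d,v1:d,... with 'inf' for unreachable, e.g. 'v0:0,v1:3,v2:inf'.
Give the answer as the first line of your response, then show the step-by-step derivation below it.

v0:4,v1:0,v2:13,v3:11,v4:3,v5:4,v6:24

step 1: dist = v0:4,v1:0,v2:inf,v3:inf,v4:3,v5:4,v6:inf
step 2: dist = v0:4,v1:0,v2:inf,v3:11,v4:3,v5:4,v6:inf
step 3: dist = v0:4,v1:0,v2:inf,v3:11,v4:3,v5:4,v6:24
step 4: dist = v0:4,v1:0,v2:13,v3:11,v4:3,v5:4,v6:24
step 5: dist = v0:4,v1:0,v2:13,v3:11,v4:3,v5:4,v6:24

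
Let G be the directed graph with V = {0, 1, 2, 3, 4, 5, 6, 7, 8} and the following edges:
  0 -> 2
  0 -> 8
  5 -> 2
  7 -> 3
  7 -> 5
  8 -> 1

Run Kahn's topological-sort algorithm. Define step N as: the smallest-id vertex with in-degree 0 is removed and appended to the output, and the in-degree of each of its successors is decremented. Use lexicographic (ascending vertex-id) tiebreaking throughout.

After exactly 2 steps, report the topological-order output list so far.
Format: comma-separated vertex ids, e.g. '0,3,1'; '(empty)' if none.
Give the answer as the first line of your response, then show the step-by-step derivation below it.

0,4

step 1: output 0; order=[0]; indeg=(0,1,1,1,0,1,0,0,0)
step 2: output 4; order=[0,4]; indeg=(0,1,1,1,0,1,0,0,0)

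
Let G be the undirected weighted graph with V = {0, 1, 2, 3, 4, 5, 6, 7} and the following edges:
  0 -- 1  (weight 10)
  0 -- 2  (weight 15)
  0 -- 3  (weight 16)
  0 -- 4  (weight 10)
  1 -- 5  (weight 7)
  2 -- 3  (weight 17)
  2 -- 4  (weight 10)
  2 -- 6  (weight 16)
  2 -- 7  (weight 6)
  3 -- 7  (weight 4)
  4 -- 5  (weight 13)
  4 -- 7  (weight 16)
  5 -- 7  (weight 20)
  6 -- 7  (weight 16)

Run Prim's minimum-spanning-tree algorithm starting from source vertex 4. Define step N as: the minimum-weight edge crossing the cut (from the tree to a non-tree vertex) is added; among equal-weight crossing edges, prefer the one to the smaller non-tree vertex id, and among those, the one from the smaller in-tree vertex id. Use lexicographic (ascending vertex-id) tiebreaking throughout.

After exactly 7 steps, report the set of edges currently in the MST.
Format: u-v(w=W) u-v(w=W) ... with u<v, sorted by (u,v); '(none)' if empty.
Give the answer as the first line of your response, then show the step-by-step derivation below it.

0-1(w=10) 0-4(w=10) 1-5(w=7) 2-4(w=10) 2-6(w=16) 2-7(w=6) 3-7(w=4)

step 1: add edge 0-4 (w=10); MST = {0-4(w=10)}
step 2: add edge 0-1 (w=10); MST = {0-1(w=10) 0-4(w=10)}
step 3: add edge 1-5 (w=7); MST = {0-1(w=10) 0-4(w=10) 1-5(w=7)}
step 4: add edge 2-4 (w=10); MST = {0-1(w=10) 0-4(w=10) 1-5(w=7) 2-4(w=10)}
step 5: add edge 2-7 (w=6); MST = {0-1(w=10) 0-4(w=10) 1-5(w=7) 2-4(w=10) 2-7(w=6)}
step 6: add edge 3-7 (w=4); MST = {0-1(w=10) 0-4(w=10) 1-5(w=7) 2-4(w=10) 2-7(w=6) 3-7(w=4)}
step 7: add edge 2-6 (w=16); MST = {0-1(w=10) 0-4(w=10) 1-5(w=7) 2-4(w=10) 2-6(w=16) 2-7(w=6) 3-7(w=4)}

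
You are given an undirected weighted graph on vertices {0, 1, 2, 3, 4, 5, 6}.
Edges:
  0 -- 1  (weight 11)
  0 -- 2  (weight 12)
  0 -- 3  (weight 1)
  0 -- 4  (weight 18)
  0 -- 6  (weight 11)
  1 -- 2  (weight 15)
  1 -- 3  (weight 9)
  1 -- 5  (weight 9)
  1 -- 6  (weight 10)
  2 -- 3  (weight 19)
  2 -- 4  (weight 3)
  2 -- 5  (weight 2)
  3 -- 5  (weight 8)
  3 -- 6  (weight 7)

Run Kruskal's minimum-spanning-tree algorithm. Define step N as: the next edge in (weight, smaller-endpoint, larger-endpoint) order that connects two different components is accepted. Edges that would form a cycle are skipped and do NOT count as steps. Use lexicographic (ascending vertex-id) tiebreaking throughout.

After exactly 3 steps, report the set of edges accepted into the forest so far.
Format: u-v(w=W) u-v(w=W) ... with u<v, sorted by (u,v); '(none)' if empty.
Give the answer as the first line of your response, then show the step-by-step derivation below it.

0-3(w=1) 2-4(w=3) 2-5(w=2)

step 1: add edge 0-3 (w=1); MST = {0-3(w=1)}
step 2: add edge 2-5 (w=2); MST = {0-3(w=1) 2-5(w=2)}
step 3: add edge 2-4 (w=3); MST = {0-3(w=1) 2-4(w=3) 2-5(w=2)}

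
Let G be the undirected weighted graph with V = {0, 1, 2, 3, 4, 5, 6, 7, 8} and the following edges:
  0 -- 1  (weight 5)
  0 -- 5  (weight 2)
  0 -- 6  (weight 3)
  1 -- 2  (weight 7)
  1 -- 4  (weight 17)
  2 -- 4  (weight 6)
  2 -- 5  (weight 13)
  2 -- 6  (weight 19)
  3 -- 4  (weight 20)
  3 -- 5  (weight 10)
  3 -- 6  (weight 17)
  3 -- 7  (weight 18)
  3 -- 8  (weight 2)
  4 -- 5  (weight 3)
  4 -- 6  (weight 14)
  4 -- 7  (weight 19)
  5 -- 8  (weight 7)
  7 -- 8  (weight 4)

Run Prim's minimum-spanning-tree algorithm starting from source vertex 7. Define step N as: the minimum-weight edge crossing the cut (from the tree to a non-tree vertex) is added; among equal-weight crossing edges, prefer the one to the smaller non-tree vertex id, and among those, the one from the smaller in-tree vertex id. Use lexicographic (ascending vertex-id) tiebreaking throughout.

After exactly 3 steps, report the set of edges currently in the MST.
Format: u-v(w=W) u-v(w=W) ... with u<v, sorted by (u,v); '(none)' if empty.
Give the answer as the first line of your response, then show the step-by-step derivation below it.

3-8(w=2) 5-8(w=7) 7-8(w=4)

step 1: add edge 7-8 (w=4); MST = {7-8(w=4)}
step 2: add edge 3-8 (w=2); MST = {3-8(w=2) 7-8(w=4)}
step 3: add edge 5-8 (w=7); MST = {3-8(w=2) 5-8(w=7) 7-8(w=4)}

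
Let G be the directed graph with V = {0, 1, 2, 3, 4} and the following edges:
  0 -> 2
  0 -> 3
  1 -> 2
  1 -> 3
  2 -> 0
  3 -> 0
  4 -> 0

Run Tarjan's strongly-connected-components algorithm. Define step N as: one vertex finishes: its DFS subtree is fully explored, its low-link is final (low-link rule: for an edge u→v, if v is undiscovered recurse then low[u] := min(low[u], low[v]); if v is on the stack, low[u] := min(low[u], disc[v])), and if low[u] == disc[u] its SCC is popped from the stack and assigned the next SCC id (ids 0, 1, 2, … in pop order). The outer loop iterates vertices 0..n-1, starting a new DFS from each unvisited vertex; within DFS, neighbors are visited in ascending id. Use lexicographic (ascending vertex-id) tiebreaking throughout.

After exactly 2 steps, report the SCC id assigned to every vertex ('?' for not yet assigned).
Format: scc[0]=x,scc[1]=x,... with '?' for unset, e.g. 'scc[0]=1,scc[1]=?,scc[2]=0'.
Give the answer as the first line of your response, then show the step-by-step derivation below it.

scc[0]=?,scc[1]=?,scc[2]=?,scc[3]=?,scc[4]=?

step 1: low=(low[0]=0,low[1]=?,low[2]=0,low[3]=?,low[4]=?); scc=(scc[0]=?,scc[1]=?,scc[2]=?,scc[3]=?,scc[4]=?)
step 2: low=(low[0]=0,low[1]=?,low[2]=0,low[3]=0,low[4]=?); scc=(scc[0]=?,scc[1]=?,scc[2]=?,scc[3]=?,scc[4]=?)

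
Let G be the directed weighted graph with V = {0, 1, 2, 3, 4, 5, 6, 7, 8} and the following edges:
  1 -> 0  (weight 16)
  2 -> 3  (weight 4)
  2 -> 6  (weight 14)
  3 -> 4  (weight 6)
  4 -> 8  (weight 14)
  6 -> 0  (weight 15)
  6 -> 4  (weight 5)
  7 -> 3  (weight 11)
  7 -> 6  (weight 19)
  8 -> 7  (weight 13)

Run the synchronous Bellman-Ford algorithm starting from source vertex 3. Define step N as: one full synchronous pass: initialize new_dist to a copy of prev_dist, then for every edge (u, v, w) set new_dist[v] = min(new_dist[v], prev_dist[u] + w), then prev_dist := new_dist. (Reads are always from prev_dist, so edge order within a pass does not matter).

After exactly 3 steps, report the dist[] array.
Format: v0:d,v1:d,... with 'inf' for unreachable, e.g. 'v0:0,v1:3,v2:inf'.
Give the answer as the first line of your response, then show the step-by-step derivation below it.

v0:inf,v1:inf,v2:inf,v3:0,v4:6,v5:inf,v6:inf,v7:33,v8:20

step 1: dist = v0:inf,v1:inf,v2:inf,v3:0,v4:6,v5:inf,v6:inf,v7:inf,v8:inf
step 2: dist = v0:inf,v1:inf,v2:inf,v3:0,v4:6,v5:inf,v6:inf,v7:inf,v8:20
step 3: dist = v0:inf,v1:inf,v2:inf,v3:0,v4:6,v5:inf,v6:inf,v7:33,v8:20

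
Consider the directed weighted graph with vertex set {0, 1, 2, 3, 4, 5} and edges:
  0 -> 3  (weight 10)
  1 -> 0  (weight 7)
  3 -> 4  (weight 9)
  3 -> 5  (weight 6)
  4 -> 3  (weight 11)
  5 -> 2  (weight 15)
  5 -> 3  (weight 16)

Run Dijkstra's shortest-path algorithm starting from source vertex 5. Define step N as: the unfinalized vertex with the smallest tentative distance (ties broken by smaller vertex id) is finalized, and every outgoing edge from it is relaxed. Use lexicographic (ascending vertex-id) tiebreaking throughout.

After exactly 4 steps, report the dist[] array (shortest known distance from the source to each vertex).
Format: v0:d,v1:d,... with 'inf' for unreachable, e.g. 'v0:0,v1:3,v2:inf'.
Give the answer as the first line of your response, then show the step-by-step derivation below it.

v0:inf,v1:inf,v2:15,v3:16,v4:25,v5:0

step 1: dist = v0:inf,v1:inf,v2:15,v3:16,v4:inf,v5:0
step 2: dist = v0:inf,v1:inf,v2:15,v3:16,v4:inf,v5:0
step 3: dist = v0:inf,v1:inf,v2:15,v3:16,v4:25,v5:0
step 4: dist = v0:inf,v1:inf,v2:15,v3:16,v4:25,v5:0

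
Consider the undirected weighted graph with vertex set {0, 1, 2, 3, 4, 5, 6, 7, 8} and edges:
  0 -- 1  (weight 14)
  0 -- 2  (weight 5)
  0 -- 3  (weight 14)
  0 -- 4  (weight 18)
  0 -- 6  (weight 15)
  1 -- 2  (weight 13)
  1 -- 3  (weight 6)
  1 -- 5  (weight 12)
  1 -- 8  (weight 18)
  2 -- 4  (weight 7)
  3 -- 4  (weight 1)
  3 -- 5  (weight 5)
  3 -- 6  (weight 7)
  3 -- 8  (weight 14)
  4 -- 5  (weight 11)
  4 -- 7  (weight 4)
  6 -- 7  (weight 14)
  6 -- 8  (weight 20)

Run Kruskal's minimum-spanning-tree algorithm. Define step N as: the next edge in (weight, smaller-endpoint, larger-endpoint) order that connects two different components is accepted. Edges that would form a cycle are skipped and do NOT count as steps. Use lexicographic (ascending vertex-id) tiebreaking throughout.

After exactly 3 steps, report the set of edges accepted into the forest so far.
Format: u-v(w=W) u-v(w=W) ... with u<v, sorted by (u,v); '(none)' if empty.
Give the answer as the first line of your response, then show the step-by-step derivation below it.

0-2(w=5) 3-4(w=1) 4-7(w=4)

step 1: add edge 3-4 (w=1); MST = {3-4(w=1)}
step 2: add edge 4-7 (w=4); MST = {3-4(w=1) 4-7(w=4)}
step 3: add edge 0-2 (w=5); MST = {0-2(w=5) 3-4(w=1) 4-7(w=4)}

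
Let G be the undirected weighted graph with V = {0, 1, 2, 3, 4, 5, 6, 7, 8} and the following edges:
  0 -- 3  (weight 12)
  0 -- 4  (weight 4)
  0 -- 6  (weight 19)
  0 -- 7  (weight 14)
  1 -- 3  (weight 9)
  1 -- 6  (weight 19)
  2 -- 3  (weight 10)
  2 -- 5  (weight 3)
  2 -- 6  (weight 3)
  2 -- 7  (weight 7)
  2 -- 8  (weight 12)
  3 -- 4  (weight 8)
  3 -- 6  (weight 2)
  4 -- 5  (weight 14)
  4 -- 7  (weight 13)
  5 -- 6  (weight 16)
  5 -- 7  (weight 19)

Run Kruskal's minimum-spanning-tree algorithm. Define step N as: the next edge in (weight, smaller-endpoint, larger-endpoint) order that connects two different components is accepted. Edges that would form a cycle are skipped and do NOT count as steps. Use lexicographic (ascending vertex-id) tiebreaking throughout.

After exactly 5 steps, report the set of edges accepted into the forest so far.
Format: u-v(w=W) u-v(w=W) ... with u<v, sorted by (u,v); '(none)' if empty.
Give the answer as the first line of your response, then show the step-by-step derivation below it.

0-4(w=4) 2-5(w=3) 2-6(w=3) 2-7(w=7) 3-6(w=2)

step 1: add edge 3-6 (w=2); MST = {3-6(w=2)}
step 2: add edge 2-5 (w=3); MST = {2-5(w=3) 3-6(w=2)}
step 3: add edge 2-6 (w=3); MST = {2-5(w=3) 2-6(w=3) 3-6(w=2)}
step 4: add edge 0-4 (w=4); MST = {0-4(w=4) 2-5(w=3) 2-6(w=3) 3-6(w=2)}
step 5: add edge 2-7 (w=7); MST = {0-4(w=4) 2-5(w=3) 2-6(w=3) 2-7(w=7) 3-6(w=2)}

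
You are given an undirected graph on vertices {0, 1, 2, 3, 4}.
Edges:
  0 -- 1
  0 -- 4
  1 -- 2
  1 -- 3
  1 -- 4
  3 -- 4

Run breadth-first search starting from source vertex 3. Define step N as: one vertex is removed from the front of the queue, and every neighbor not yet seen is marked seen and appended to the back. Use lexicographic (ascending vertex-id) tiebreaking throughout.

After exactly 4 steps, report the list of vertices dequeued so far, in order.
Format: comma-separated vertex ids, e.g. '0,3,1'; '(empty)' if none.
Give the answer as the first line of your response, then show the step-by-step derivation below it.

3,1,4,0

step 1: dequeue 3; queue=[1,4]; order=3
step 2: dequeue 1; queue=[4,0,2]; order=3,1
step 3: dequeue 4; queue=[0,2]; order=3,1,4
step 4: dequeue 0; queue=[2]; order=3,1,4,0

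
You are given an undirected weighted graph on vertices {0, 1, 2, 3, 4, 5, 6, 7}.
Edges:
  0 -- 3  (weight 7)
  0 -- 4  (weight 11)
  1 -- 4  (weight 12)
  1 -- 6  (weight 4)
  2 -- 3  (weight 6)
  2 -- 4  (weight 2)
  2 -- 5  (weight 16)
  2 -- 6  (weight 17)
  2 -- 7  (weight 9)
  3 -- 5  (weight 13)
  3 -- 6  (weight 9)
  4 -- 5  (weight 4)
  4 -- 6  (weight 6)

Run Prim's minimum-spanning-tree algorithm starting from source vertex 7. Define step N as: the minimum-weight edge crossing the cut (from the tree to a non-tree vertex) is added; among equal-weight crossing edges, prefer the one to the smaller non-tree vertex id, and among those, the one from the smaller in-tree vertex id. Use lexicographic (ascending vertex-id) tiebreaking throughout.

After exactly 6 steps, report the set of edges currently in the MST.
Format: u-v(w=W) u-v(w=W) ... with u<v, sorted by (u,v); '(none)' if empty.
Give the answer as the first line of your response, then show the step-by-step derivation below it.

1-6(w=4) 2-3(w=6) 2-4(w=2) 2-7(w=9) 4-5(w=4) 4-6(w=6)

step 1: add edge 2-7 (w=9); MST = {2-7(w=9)}
step 2: add edge 2-4 (w=2); MST = {2-4(w=2) 2-7(w=9)}
step 3: add edge 4-5 (w=4); MST = {2-4(w=2) 2-7(w=9) 4-5(w=4)}
step 4: add edge 2-3 (w=6); MST = {2-3(w=6) 2-4(w=2) 2-7(w=9) 4-5(w=4)}
step 5: add edge 4-6 (w=6); MST = {2-3(w=6) 2-4(w=2) 2-7(w=9) 4-5(w=4) 4-6(w=6)}
step 6: add edge 1-6 (w=4); MST = {1-6(w=4) 2-3(w=6) 2-4(w=2) 2-7(w=9) 4-5(w=4) 4-6(w=6)}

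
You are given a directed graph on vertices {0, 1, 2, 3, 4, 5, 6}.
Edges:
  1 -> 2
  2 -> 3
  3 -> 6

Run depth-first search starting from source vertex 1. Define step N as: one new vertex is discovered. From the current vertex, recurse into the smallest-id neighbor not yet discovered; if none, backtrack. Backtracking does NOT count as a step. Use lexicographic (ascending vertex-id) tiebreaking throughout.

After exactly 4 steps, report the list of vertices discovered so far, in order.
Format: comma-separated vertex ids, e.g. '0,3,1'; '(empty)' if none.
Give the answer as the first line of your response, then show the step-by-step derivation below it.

1,2,3,6

step 1: discover 1; path=1; order=1
step 2: discover 2; path=1>2; order=1,2
step 3: discover 3; path=1>2>3; order=1,2,3
step 4: discover 6; path=1>2>3>6; order=1,2,3,6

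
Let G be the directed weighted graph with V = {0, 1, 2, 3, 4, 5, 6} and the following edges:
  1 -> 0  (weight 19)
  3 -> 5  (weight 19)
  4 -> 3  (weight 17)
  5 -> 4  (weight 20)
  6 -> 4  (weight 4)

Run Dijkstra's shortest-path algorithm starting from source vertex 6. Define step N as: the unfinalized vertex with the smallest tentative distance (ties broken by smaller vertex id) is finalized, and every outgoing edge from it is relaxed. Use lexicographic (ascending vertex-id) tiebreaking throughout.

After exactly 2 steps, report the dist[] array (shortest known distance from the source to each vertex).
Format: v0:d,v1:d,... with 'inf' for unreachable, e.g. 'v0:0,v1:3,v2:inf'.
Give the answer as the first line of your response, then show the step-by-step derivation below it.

v0:inf,v1:inf,v2:inf,v3:21,v4:4,v5:inf,v6:0

step 1: dist = v0:inf,v1:inf,v2:inf,v3:inf,v4:4,v5:inf,v6:0
step 2: dist = v0:inf,v1:inf,v2:inf,v3:21,v4:4,v5:inf,v6:0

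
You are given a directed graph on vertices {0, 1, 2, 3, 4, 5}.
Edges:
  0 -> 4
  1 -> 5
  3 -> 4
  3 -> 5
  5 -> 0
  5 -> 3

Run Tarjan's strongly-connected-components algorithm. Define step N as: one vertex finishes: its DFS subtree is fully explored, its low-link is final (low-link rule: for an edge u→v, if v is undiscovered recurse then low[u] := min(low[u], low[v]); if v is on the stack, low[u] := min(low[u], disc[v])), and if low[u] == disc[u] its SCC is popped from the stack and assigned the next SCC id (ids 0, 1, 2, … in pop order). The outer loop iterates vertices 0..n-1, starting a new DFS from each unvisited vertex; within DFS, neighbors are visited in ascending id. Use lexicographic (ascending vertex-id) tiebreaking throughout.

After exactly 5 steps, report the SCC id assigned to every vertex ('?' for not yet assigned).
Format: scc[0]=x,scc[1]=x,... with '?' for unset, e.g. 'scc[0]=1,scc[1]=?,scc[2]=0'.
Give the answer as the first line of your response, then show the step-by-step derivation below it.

scc[0]=1,scc[1]=3,scc[2]=?,scc[3]=2,scc[4]=0,scc[5]=2

step 1: low=(low[0]=0,low[1]=?,low[2]=?,low[3]=?,low[4]=1,low[5]=?); scc=(scc[0]=?,scc[1]=?,scc[2]=?,scc[3]=?,scc[4]=0,scc[5]=?)
step 2: low=(low[0]=0,low[1]=?,low[2]=?,low[3]=?,low[4]=1,low[5]=?); scc=(scc[0]=1,scc[1]=?,scc[2]=?,scc[3]=?,scc[4]=0,scc[5]=?)
step 3: low=(low[0]=0,low[1]=2,low[2]=?,low[3]=3,low[4]=1,low[5]=3); scc=(scc[0]=1,scc[1]=?,scc[2]=?,scc[3]=?,scc[4]=0,scc[5]=?)
step 4: low=(low[0]=0,low[1]=2,low[2]=?,low[3]=3,low[4]=1,low[5]=3); scc=(scc[0]=1,scc[1]=?,scc[2]=?,scc[3]=2,scc[4]=0,scc[5]=2)
step 5: low=(low[0]=0,low[1]=2,low[2]=?,low[3]=3,low[4]=1,low[5]=3); scc=(scc[0]=1,scc[1]=3,scc[2]=?,scc[3]=2,scc[4]=0,scc[5]=2)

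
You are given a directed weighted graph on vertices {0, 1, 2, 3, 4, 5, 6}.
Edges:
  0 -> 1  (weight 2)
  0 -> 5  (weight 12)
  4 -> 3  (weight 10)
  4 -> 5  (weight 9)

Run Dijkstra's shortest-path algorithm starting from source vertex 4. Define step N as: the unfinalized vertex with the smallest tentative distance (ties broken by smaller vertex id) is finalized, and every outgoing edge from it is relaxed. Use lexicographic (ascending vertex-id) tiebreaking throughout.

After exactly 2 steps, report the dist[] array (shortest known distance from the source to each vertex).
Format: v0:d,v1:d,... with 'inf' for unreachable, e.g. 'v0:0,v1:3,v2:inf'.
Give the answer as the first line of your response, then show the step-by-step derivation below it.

v0:inf,v1:inf,v2:inf,v3:10,v4:0,v5:9,v6:inf

step 1: dist = v0:inf,v1:inf,v2:inf,v3:10,v4:0,v5:9,v6:inf
step 2: dist = v0:inf,v1:inf,v2:inf,v3:10,v4:0,v5:9,v6:inf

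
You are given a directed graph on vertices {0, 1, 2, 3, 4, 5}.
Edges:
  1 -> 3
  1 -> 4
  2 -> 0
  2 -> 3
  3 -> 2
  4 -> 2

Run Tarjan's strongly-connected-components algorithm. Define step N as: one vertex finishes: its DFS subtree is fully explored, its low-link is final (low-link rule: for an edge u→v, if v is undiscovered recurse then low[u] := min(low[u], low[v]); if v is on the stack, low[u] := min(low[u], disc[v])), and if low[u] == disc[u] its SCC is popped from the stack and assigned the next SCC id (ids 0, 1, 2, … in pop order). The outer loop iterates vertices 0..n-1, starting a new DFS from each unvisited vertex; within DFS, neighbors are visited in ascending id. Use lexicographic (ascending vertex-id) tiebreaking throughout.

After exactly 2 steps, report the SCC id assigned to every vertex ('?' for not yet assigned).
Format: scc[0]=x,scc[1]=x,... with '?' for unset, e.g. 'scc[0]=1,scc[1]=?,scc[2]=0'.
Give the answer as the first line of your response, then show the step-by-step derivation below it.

scc[0]=0,scc[1]=?,scc[2]=?,scc[3]=?,scc[4]=?,scc[5]=?

step 1: low=(low[0]=0,low[1]=?,low[2]=?,low[3]=?,low[4]=?,low[5]=?); scc=(scc[0]=0,scc[1]=?,scc[2]=?,scc[3]=?,scc[4]=?,scc[5]=?)
step 2: low=(low[0]=0,low[1]=1,low[2]=2,low[3]=2,low[4]=?,low[5]=?); scc=(scc[0]=0,scc[1]=?,scc[2]=?,scc[3]=?,scc[4]=?,scc[5]=?)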